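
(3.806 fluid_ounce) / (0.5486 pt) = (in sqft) 6.26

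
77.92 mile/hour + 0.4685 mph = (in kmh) 126.2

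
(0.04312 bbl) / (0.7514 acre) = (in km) 2.255e-09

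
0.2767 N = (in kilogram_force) 0.02822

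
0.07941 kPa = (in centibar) 0.07941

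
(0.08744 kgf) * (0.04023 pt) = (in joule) 1.217e-05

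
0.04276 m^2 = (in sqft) 0.4603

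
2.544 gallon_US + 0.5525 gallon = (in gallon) 3.097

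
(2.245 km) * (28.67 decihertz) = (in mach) 18.9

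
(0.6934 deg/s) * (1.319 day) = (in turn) 219.5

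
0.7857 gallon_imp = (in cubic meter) 0.003572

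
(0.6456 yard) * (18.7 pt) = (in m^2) 0.003894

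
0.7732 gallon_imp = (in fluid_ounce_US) 118.9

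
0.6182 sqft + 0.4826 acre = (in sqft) 2.102e+04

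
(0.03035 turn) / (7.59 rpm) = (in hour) 6.664e-05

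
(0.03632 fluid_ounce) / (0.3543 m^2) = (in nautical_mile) 1.637e-09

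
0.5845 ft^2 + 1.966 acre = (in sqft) 8.564e+04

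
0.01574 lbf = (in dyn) 7002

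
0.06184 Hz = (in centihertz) 6.184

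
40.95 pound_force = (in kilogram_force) 18.57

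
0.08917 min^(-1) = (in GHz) 1.486e-12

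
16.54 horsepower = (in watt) 1.233e+04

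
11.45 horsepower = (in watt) 8538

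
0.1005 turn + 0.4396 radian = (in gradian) 68.19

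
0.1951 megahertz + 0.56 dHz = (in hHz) 1951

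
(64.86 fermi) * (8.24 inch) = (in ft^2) 1.461e-13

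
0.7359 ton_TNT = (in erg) 3.079e+16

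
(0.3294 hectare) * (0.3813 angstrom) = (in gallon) 3.318e-05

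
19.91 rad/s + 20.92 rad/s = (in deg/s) 2339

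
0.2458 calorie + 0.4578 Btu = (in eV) 3.021e+21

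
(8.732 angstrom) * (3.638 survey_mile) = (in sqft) 5.503e-05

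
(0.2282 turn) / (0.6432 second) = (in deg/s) 127.7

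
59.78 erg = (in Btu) 5.666e-09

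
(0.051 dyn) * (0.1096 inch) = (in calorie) 3.393e-10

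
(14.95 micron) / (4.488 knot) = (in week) 1.071e-11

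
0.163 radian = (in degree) 9.339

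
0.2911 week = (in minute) 2934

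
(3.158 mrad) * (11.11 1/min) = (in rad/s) 0.0005848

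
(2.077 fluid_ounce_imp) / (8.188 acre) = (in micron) 0.001781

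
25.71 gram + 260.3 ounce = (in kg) 7.405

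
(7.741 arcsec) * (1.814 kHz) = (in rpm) 0.6501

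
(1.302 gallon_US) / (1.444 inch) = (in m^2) 0.1344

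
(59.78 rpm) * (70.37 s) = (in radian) 440.5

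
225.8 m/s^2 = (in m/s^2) 225.8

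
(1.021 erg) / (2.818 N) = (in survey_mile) 2.251e-11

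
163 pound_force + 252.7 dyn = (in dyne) 7.251e+07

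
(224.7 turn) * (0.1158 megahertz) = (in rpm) 1.561e+09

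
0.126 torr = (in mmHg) 0.126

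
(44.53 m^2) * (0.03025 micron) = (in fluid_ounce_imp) 0.04741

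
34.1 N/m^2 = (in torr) 0.2558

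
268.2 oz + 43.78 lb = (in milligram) 2.746e+07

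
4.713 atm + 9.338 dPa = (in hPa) 4775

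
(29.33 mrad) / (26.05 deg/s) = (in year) 2.046e-09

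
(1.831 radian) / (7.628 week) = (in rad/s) 3.969e-07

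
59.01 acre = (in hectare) 23.88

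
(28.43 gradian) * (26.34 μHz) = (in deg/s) 0.000674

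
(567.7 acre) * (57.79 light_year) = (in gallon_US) 3.318e+26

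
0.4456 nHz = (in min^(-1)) 2.674e-08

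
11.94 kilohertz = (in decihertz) 1.194e+05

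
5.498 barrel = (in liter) 874.1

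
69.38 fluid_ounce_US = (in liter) 2.052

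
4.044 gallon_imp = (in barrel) 0.1156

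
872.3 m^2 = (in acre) 0.2156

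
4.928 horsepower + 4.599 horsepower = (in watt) 7104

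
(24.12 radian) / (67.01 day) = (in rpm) 3.978e-05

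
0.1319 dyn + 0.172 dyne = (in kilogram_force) 3.099e-07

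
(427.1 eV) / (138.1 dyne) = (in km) 4.955e-17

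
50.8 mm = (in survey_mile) 3.157e-05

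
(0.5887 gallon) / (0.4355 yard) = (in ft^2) 0.06024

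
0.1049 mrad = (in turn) 1.67e-05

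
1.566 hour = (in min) 93.96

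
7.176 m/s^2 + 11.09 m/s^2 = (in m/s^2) 18.27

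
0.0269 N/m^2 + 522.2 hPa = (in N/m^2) 5.222e+04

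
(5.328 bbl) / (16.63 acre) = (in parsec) 4.079e-22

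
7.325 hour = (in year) 0.0008362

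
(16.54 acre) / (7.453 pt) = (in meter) 2.546e+07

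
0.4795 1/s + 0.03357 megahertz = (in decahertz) 3357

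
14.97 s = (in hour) 0.004158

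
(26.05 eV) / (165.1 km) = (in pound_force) 5.683e-24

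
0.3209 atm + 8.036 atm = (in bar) 8.468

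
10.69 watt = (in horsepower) 0.01434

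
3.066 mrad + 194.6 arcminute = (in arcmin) 205.1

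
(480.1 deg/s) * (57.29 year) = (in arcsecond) 3.123e+15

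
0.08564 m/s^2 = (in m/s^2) 0.08564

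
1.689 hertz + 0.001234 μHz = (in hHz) 0.01689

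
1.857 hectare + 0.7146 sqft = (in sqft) 1.999e+05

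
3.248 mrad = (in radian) 0.003248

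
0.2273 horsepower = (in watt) 169.5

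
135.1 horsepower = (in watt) 1.007e+05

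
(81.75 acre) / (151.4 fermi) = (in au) 1.461e+07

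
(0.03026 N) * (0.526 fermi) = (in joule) 1.592e-17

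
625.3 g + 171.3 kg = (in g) 1.719e+05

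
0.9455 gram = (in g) 0.9455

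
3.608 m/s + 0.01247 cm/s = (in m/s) 3.608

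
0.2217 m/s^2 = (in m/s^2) 0.2217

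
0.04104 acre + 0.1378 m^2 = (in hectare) 0.01662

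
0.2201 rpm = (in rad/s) 0.02305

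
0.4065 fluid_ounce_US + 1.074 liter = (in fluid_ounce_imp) 38.22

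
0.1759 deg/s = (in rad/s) 0.00307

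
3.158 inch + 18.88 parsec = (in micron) 5.826e+23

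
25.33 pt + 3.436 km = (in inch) 1.353e+05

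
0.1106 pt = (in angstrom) 3.902e+05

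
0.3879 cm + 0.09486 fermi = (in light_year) 4.1e-19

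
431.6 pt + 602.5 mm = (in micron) 7.548e+05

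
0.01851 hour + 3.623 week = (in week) 3.623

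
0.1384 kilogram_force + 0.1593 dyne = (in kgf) 0.1384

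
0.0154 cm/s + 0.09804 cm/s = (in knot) 0.002205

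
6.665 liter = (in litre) 6.665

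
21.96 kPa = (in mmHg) 164.7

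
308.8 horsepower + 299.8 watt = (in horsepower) 309.2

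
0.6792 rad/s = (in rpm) 6.486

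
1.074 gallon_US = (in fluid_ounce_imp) 143.1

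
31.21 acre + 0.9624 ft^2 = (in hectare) 12.63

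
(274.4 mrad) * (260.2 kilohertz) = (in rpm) 6.818e+05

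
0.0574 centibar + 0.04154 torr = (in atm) 0.0006212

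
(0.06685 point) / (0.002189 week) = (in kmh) 6.413e-08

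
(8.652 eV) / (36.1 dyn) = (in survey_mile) 2.386e-18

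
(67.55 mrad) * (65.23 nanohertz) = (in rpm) 4.208e-08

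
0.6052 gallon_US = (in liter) 2.291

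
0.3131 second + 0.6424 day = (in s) 5.55e+04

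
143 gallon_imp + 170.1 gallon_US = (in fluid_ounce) 4.375e+04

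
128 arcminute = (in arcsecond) 7680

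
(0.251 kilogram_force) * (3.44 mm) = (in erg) 8.467e+04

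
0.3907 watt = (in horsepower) 0.0005239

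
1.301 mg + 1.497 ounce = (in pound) 0.09357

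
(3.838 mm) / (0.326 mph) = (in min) 0.0004389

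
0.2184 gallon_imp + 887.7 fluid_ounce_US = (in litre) 27.25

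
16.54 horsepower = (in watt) 1.233e+04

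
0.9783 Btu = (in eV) 6.442e+21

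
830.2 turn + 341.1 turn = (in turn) 1171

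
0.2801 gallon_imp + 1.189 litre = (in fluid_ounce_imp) 86.66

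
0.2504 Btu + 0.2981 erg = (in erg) 2.642e+09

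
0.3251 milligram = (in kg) 3.251e-07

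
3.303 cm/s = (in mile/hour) 0.07389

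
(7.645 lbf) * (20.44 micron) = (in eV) 4.338e+15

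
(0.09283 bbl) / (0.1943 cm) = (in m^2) 7.596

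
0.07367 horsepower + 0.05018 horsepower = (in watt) 92.35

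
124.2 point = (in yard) 0.04792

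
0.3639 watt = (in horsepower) 0.000488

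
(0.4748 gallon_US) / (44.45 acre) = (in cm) 9.992e-07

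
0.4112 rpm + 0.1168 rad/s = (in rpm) 1.527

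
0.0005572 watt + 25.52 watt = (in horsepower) 0.03422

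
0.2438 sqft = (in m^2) 0.02265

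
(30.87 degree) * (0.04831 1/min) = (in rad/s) 0.0004338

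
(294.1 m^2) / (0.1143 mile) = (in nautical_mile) 0.0008633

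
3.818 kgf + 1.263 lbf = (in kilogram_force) 4.391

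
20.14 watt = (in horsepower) 0.02701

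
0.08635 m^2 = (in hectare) 8.635e-06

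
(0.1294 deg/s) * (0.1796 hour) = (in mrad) 1460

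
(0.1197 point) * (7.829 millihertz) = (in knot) 6.426e-07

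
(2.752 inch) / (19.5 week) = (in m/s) 5.927e-09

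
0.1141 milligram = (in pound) 2.515e-07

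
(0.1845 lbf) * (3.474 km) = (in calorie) 681.4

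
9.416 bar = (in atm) 9.293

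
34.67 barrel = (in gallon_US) 1456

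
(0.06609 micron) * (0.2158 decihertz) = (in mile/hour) 3.19e-09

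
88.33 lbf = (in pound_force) 88.33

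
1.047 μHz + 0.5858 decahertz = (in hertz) 5.858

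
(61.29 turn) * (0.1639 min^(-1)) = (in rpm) 10.05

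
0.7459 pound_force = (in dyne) 3.318e+05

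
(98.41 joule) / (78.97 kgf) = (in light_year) 1.343e-17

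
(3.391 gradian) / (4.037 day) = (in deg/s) 8.75e-06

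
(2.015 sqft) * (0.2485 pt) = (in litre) 0.01641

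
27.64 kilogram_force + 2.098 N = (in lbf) 61.41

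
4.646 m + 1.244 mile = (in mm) 2.007e+06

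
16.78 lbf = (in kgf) 7.611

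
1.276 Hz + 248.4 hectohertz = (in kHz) 24.84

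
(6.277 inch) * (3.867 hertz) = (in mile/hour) 1.379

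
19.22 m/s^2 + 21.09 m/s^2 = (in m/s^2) 40.31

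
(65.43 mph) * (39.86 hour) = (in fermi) 4.197e+21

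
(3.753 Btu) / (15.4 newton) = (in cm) 2.571e+04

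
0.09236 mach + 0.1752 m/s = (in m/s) 31.62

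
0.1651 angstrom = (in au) 1.104e-22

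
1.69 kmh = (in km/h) 1.69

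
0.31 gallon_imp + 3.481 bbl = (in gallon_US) 146.6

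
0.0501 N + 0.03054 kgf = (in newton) 0.3496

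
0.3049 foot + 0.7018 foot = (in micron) 3.068e+05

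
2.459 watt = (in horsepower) 0.003298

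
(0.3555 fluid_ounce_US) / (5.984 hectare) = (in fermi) 1.757e+05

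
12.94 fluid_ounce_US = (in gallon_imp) 0.08418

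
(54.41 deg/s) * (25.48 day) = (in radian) 2.091e+06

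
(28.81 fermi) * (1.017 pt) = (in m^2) 1.034e-17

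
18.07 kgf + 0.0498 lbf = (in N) 177.4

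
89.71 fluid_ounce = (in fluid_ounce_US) 89.71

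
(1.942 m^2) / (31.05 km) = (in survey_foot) 0.0002052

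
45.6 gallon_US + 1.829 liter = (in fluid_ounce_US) 5899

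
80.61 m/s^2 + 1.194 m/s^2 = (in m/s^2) 81.8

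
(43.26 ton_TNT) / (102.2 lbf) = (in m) 3.981e+08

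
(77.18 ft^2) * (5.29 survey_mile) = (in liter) 6.104e+07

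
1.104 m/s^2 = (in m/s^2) 1.104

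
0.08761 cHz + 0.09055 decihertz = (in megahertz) 9.931e-09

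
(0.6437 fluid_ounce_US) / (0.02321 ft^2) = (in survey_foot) 0.02896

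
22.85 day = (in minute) 3.29e+04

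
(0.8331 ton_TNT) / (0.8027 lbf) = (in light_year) 1.032e-07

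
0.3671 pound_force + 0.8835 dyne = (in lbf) 0.3671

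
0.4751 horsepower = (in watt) 354.3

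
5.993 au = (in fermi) 8.965e+26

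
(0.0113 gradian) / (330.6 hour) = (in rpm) 1.424e-09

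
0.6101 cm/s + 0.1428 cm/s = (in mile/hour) 0.01684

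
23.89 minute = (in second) 1433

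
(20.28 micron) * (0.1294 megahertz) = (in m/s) 2.624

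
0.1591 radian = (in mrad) 159.1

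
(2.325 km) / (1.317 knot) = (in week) 0.005674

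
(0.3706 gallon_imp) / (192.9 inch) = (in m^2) 0.0003439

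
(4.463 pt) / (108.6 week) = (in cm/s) 2.397e-09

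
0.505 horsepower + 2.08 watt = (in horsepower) 0.5078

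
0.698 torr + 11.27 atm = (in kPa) 1142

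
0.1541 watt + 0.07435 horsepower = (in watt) 55.6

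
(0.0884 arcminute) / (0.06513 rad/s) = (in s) 0.0003948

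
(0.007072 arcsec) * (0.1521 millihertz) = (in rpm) 4.98e-11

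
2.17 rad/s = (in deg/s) 124.3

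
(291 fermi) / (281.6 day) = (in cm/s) 1.196e-18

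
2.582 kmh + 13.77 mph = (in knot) 13.36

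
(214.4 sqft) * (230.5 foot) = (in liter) 1.399e+06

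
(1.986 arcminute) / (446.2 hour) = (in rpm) 3.434e-09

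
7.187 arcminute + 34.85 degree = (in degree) 34.97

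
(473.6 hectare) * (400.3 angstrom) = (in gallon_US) 50.08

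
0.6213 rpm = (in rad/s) 0.06506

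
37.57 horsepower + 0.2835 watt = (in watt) 2.802e+04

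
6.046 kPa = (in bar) 0.06046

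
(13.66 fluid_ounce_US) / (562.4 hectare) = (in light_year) 7.592e-27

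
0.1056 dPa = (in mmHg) 7.921e-05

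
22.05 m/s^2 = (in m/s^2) 22.05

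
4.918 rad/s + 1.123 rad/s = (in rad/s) 6.041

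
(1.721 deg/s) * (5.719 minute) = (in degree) 590.5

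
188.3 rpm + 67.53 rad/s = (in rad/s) 87.25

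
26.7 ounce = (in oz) 26.7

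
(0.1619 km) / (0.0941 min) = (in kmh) 103.2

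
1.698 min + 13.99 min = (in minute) 15.69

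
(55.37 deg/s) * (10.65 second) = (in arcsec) 2.123e+06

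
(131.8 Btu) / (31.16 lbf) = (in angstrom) 1.003e+13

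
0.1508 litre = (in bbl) 0.0009485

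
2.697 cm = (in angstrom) 2.697e+08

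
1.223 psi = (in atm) 0.08322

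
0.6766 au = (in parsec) 3.28e-06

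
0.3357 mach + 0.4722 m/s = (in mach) 0.3371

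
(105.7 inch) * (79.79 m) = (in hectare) 0.02142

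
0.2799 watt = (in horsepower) 0.0003754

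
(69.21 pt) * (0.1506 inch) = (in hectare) 9.34e-09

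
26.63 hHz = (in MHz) 0.002663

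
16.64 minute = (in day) 0.01156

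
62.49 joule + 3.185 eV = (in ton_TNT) 1.494e-08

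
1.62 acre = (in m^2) 6556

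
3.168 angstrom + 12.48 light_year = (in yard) 1.291e+17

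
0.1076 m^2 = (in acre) 2.659e-05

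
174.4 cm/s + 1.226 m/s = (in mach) 0.008722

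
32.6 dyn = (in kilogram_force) 3.324e-05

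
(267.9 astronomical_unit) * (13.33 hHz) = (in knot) 1.038e+17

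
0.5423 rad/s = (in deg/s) 31.07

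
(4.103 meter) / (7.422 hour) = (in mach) 4.51e-07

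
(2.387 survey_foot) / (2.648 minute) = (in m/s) 0.004579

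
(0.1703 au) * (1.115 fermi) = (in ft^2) 0.0003058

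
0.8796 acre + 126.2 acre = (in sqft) 5.536e+06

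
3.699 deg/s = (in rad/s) 0.06456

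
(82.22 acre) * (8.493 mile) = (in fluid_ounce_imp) 1.601e+14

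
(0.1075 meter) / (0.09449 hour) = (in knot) 0.0006143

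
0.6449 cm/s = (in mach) 1.894e-05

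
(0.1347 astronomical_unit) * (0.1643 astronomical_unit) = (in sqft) 5.331e+21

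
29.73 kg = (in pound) 65.54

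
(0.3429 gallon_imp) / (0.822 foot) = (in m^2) 0.006222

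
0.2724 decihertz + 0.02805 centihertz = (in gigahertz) 2.752e-11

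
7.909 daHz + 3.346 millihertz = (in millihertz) 7.909e+04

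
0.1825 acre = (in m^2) 738.6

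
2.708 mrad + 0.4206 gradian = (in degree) 0.5337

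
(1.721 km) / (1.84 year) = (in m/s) 2.966e-05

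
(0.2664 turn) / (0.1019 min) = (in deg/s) 15.69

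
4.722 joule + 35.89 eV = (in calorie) 1.129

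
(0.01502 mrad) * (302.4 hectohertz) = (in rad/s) 0.4542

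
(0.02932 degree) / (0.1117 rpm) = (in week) 7.233e-08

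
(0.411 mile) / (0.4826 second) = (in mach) 4.025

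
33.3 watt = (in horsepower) 0.04466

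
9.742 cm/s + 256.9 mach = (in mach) 256.9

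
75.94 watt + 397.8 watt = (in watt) 473.7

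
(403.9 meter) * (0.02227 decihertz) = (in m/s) 0.8995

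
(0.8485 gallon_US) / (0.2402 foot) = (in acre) 1.084e-05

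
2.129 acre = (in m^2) 8616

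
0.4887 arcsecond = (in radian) 2.369e-06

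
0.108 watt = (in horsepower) 0.0001448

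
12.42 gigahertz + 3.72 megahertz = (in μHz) 1.242e+16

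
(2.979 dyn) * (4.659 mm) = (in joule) 1.388e-07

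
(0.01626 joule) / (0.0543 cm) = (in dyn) 2.994e+06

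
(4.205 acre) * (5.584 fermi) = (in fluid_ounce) 3.213e-06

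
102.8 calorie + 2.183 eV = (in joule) 430.1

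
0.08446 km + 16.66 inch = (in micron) 8.488e+07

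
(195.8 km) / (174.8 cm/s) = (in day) 1.296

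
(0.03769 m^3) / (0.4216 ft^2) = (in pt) 2728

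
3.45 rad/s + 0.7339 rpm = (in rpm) 33.68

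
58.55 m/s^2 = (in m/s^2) 58.55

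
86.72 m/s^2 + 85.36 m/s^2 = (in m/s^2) 172.1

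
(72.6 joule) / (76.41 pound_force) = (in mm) 213.6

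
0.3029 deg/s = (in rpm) 0.05048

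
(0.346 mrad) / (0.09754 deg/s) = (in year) 6.445e-09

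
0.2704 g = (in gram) 0.2704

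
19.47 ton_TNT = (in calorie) 1.947e+10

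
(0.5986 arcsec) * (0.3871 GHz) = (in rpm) 1.073e+04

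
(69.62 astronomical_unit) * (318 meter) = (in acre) 8.184e+11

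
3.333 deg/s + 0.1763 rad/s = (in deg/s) 13.43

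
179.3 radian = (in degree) 1.027e+04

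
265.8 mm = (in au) 1.777e-12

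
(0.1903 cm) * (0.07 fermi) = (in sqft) 1.434e-18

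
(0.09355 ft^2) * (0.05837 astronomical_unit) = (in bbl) 4.773e+08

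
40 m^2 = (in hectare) 0.004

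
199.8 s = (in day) 0.002313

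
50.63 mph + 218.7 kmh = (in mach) 0.2449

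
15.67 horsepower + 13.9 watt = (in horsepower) 15.69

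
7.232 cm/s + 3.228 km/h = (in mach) 0.002846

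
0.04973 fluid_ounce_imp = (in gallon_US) 0.0003733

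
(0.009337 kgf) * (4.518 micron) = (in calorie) 9.887e-08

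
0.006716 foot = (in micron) 2047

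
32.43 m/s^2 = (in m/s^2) 32.43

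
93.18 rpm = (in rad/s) 9.758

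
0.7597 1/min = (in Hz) 0.01266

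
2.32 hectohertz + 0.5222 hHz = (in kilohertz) 0.2842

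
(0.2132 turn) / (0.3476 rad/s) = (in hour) 0.00107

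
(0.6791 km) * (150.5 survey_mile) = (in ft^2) 1.77e+09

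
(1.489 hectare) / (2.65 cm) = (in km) 561.9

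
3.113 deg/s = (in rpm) 0.5188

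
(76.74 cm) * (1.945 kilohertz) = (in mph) 3339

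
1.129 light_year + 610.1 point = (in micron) 1.068e+22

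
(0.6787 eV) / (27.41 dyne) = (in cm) 3.967e-14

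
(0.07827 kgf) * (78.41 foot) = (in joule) 18.34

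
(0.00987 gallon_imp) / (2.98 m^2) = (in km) 1.506e-08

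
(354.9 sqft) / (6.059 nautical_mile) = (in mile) 1.826e-06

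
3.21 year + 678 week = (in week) 845.4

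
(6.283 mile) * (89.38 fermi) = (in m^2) 9.038e-10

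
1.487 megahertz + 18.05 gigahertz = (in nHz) 1.805e+19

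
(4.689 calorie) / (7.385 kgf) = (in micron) 2.709e+05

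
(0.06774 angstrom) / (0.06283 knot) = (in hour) 5.822e-14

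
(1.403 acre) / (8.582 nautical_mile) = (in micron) 3.572e+05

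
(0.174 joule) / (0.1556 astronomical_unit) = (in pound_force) 1.68e-12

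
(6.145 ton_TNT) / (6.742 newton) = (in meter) 3.814e+09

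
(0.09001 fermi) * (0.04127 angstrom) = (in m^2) 3.715e-28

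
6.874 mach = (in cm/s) 2.341e+05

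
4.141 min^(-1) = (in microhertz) 6.902e+04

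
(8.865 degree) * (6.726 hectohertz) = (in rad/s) 104.1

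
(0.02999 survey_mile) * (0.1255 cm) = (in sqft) 0.652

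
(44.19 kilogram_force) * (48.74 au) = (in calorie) 7.552e+14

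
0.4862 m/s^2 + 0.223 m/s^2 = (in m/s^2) 0.7092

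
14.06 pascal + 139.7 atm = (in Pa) 1.416e+07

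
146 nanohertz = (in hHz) 1.46e-09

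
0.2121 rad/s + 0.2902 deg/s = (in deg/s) 12.44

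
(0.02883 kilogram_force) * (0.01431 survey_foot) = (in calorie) 0.0002947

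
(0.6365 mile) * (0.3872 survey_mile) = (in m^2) 6.383e+05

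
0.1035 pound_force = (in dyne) 4.604e+04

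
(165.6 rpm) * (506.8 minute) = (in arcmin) 1.813e+09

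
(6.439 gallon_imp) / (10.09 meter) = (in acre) 7.169e-07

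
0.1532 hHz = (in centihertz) 1532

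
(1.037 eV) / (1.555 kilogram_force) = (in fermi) 1.09e-05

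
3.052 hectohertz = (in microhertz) 3.052e+08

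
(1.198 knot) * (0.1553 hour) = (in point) 9.767e+05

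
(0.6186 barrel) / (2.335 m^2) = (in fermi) 4.212e+13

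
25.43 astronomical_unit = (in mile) 2.364e+09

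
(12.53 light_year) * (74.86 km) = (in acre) 2.193e+18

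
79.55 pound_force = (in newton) 353.9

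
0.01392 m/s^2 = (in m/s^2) 0.01392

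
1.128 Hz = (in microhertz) 1.128e+06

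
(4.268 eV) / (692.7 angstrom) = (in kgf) 1.007e-12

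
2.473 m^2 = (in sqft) 26.62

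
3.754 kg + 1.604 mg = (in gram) 3754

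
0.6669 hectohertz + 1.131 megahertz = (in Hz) 1.131e+06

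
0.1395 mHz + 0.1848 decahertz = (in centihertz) 184.8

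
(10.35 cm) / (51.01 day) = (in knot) 4.565e-08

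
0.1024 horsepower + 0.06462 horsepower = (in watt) 124.5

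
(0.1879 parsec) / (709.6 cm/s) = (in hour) 2.27e+11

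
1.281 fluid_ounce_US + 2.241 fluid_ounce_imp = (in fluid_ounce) 3.434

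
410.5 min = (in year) 0.000781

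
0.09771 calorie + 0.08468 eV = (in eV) 2.552e+18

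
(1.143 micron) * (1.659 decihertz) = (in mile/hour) 4.242e-07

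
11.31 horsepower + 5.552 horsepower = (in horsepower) 16.86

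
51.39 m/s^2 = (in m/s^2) 51.39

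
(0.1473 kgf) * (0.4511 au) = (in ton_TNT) 23.3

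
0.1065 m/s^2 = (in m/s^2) 0.1065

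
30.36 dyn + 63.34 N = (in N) 63.34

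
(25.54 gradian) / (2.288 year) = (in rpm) 5.309e-08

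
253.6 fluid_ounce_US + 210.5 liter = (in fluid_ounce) 7371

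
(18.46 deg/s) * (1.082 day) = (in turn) 4794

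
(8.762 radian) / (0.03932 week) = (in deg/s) 0.02111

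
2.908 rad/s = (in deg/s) 166.6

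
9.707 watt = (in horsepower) 0.01302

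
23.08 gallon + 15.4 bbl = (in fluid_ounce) 8.574e+04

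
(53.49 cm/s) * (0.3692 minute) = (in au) 7.921e-11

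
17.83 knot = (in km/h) 33.02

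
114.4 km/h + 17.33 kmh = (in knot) 71.13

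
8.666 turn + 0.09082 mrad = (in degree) 3120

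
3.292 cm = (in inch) 1.296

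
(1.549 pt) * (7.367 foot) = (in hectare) 1.227e-07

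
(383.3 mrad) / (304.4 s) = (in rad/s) 0.001259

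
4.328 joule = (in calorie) 1.034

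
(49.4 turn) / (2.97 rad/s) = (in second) 104.5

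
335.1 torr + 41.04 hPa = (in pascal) 4.878e+04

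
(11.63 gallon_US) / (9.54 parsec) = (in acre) 3.696e-23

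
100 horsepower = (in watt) 7.457e+04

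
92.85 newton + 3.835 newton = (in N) 96.68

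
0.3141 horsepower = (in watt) 234.2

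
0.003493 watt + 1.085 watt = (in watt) 1.088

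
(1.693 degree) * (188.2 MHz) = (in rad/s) 5.561e+06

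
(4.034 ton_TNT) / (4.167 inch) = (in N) 1.595e+11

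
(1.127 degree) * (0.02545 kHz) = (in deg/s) 28.68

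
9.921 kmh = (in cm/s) 275.6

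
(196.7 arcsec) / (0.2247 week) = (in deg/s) 4.021e-07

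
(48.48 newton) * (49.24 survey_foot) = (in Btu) 0.6896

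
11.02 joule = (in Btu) 0.01044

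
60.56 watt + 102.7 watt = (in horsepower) 0.2189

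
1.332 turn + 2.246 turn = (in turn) 3.578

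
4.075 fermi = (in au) 2.724e-26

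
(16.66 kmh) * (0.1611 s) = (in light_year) 7.88e-17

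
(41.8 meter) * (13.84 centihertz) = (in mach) 0.01699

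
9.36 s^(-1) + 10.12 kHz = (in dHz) 1.013e+05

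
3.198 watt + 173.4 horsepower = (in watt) 1.293e+05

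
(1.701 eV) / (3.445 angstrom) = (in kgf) 8.067e-11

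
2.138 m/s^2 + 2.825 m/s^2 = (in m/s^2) 4.963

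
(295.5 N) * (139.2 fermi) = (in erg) 0.0004113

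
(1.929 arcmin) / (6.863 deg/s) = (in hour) 1.301e-06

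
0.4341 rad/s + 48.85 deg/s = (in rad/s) 1.287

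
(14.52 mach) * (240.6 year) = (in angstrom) 3.751e+23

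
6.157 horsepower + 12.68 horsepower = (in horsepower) 18.84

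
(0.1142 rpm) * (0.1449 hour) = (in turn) 0.9929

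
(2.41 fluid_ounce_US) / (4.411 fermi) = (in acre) 3.993e+06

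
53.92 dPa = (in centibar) 0.005392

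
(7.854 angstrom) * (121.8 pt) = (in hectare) 3.375e-15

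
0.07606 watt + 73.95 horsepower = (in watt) 5.514e+04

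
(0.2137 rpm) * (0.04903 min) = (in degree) 3.772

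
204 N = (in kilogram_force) 20.8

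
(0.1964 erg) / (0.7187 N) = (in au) 1.827e-19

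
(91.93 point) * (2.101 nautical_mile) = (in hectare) 0.01262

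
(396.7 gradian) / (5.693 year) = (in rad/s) 3.471e-08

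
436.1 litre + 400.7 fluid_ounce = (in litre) 448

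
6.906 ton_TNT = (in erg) 2.889e+17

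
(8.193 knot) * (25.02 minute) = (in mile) 3.932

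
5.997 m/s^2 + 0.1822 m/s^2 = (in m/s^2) 6.179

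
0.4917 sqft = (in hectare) 4.568e-06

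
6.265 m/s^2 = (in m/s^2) 6.265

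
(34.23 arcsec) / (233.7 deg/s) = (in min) 6.781e-07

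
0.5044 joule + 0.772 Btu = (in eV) 5.087e+21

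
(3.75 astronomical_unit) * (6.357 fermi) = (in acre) 8.812e-07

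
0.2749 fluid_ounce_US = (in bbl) 5.113e-05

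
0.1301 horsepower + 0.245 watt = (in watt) 97.26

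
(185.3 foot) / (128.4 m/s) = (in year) 1.395e-08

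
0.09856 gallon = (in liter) 0.3731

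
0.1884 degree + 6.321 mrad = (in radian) 0.009609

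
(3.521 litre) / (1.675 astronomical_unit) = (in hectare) 1.405e-18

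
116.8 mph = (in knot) 101.5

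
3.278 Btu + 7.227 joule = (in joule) 3466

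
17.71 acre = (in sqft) 7.714e+05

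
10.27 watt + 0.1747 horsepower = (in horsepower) 0.1885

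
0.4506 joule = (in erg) 4.506e+06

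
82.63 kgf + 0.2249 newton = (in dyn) 8.105e+07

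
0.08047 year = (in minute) 4.23e+04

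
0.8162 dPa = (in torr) 0.0006122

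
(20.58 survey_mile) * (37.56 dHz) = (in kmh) 4.478e+05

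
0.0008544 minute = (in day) 5.933e-07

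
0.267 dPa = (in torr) 0.0002003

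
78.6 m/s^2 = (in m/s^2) 78.6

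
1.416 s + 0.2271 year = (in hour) 1989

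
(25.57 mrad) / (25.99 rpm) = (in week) 1.553e-08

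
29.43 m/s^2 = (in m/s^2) 29.43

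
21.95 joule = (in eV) 1.37e+20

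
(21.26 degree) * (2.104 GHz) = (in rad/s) 7.807e+08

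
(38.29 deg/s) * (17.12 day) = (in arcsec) 2.039e+11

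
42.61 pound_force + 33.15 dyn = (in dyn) 1.895e+07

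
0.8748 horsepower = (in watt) 652.3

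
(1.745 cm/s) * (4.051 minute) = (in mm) 4241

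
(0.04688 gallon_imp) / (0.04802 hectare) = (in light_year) 4.691e-23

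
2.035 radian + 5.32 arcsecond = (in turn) 0.3239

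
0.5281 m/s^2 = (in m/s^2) 0.5281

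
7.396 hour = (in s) 2.663e+04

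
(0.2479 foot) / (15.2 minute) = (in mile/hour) 0.0001853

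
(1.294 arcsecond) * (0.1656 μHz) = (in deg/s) 5.952e-11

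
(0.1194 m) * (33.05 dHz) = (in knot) 0.7671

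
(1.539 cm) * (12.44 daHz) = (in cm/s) 191.5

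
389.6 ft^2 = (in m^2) 36.2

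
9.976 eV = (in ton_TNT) 3.82e-28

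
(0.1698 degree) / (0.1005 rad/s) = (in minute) 0.0004915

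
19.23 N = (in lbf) 4.323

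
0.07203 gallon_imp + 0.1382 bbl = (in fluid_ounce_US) 754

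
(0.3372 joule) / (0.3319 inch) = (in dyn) 4e+06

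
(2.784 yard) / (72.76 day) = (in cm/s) 4.049e-05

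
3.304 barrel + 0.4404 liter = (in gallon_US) 138.9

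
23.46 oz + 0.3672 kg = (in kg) 1.032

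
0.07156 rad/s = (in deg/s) 4.1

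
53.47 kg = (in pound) 117.9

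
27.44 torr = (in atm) 0.03611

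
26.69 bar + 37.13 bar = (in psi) 925.6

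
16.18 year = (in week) 843.7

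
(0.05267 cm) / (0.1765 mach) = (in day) 1.014e-10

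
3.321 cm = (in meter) 0.03321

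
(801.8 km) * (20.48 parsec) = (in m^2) 5.067e+23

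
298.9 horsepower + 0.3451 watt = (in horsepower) 298.9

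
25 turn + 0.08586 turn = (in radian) 157.6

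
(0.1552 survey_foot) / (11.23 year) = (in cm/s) 1.336e-08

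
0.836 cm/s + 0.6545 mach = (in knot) 433.2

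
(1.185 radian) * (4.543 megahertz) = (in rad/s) 5.383e+06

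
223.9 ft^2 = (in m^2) 20.8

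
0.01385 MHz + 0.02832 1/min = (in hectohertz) 138.5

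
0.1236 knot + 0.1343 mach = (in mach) 0.1345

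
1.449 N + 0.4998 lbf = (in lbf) 0.8255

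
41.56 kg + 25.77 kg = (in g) 6.733e+04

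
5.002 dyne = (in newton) 5.002e-05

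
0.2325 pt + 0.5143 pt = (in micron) 263.5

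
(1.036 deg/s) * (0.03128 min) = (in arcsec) 7000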